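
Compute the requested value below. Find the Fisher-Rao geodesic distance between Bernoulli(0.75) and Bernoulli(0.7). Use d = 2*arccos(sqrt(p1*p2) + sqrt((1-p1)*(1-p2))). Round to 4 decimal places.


Geodesic distance on Bernoulli manifold:
d(p1,p2) = 2*arccos(sqrt(p1*p2) + sqrt((1-p1)*(1-p2))).
sqrt(p1*p2) = sqrt(0.75*0.7) = 0.724569.
sqrt((1-p1)*(1-p2)) = sqrt(0.25*0.3) = 0.273861.
arg = 0.724569 + 0.273861 = 0.99843.
d = 2*arccos(0.99843) = 0.1121

0.1121


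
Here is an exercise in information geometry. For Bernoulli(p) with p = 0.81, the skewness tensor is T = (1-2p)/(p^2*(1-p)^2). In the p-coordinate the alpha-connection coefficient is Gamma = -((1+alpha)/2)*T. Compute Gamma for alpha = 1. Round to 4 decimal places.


Skewness (Amari-Chentsov) tensor: T = (1-2p)/(p^2*(1-p)^2).
p = 0.81, 1-2p = -0.62, p^2 = 0.6561, (1-p)^2 = 0.0361.
T = -0.62/(0.6561 * 0.0361) = -26.176673.
In the p-coordinate, Gamma^(alpha) = Gamma^(0) - (alpha/2)*T with Gamma^(0) = (1/2)*g'(p) = -T/2,
so Gamma^(alpha) = -((1+alpha)/2)*T.
alpha = 1, -(1+alpha)/2 = -1.0.
Gamma = -1.0 * -26.176673 = 26.1767

26.1767


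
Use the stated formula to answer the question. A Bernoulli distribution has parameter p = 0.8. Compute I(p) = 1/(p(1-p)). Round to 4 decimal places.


For Bernoulli(p), Fisher information is I(p) = 1/(p*(1-p)).
p = 0.8, 1-p = 0.2.
p*(1-p) = 0.16.
I(p) = 1/0.16 = 6.2500

6.2500


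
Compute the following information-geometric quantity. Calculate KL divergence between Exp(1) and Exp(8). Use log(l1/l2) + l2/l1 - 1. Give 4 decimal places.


KL divergence for exponential family:
KL = log(l1/l2) + l2/l1 - 1.
log(1/8) = -2.079442.
8/1 = 8.0.
KL = -2.079442 + 8.0 - 1 = 4.9206

4.9206


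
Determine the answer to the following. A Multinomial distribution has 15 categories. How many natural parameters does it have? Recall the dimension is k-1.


Exponential family dimension calculation:
For Multinomial with k=15 categories, dim = k-1 = 14.

14


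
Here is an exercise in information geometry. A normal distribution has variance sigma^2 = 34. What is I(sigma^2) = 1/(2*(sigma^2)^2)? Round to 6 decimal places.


Fisher information for variance: I(sigma^2) = 1/(2*sigma^4).
sigma^2 = 34, so sigma^4 = 1156.
I = 1/(2*1156) = 1/2312 = 0.000433

0.000433


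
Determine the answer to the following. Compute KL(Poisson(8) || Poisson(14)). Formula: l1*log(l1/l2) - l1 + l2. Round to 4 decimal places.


KL divergence for Poisson:
KL = l1*log(l1/l2) - l1 + l2.
l1 = 8, l2 = 14.
log(8/14) = -0.559616.
l1*log(l1/l2) = 8 * -0.559616 = -4.476926.
KL = -4.476926 - 8 + 14 = 1.5231

1.5231


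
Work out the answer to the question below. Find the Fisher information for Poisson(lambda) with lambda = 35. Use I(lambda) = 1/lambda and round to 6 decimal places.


Fisher information for Poisson: I(lambda) = 1/lambda.
lambda = 35.
I(lambda) = 1/35 = 0.028571

0.028571


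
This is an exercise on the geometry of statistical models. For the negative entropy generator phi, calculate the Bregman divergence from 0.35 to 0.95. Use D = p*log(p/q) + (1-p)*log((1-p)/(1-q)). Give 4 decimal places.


Bregman divergence with negative entropy generator:
D = p*log(p/q) + (1-p)*log((1-p)/(1-q)).
p = 0.35, q = 0.95.
p*log(p/q) = 0.35*log(0.35/0.95) = -0.349485.
(1-p)*log((1-p)/(1-q)) = 0.65*log(0.65/0.05) = 1.667217.
D = -0.349485 + 1.667217 = 1.3177

1.3177


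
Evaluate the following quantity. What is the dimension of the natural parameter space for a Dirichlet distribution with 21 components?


Exponential family dimension calculation:
Dirichlet with 21 components has 21 natural parameters.

21


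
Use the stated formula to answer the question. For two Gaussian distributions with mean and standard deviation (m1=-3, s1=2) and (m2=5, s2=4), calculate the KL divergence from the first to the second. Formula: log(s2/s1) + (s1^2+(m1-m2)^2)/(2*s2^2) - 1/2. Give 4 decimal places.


KL divergence between normal distributions:
KL = log(s2/s1) + (s1^2 + (m1-m2)^2)/(2*s2^2) - 1/2.
log(4/2) = 0.693147.
(2^2 + (-3-5)^2)/(2*4^2) = (4 + 64)/32 = 2.125.
KL = 0.693147 + 2.125 - 0.5 = 2.3181

2.3181


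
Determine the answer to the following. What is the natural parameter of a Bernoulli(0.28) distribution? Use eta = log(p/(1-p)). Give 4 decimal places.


Natural parameter for Bernoulli: eta = log(p/(1-p)).
p = 0.28, 1-p = 0.72.
p/(1-p) = 0.388889.
eta = log(0.388889) = -0.9445

-0.9445


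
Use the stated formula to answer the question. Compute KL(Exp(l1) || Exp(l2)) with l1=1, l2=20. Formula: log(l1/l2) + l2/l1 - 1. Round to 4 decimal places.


KL divergence for exponential family:
KL = log(l1/l2) + l2/l1 - 1.
log(1/20) = -2.995732.
20/1 = 20.0.
KL = -2.995732 + 20.0 - 1 = 16.0043

16.0043


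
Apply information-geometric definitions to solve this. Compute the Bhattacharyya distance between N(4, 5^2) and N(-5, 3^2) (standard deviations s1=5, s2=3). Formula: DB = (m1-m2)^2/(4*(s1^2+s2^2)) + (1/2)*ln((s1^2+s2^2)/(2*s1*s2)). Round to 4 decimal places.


Bhattacharyya distance between two Gaussians:
DB = (m1-m2)^2/(4*(s1^2+s2^2)) + (1/2)*ln((s1^2+s2^2)/(2*s1*s2)).
(m1-m2)^2 = (9)^2 = 81.
s1^2+s2^2 = 25 + 9 = 34.
term1 = 81/136 = 0.595588.
term2 = 0.5*ln(34/30.0) = 0.062582.
DB = 0.595588 + 0.062582 = 0.6582

0.6582


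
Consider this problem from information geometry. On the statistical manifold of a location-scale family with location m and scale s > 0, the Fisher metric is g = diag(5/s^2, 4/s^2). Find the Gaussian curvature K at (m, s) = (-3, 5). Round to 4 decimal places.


The metric has the form g = (A dm^2 + B ds^2)/s^2 with A = 5, B = 4.
Substitute u = sqrt(A/B)*m: g = B*(du^2 + ds^2)/s^2, i.e. B times the
Poincare upper half-plane metric, which has constant Gaussian curvature -1.
Scaling a 2D metric by a constant c divides the Gaussian curvature by c,
so K = -1/B = -1/(4) = -0.2500 everywhere (the point (m, s) = (-3, 5) is irrelevant:
the curvature is constant).
The requested Gaussian curvature is K = -0.2500.

-0.2500


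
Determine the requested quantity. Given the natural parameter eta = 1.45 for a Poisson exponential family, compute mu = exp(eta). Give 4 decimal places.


Expectation parameter for Poisson exponential family:
mu = exp(eta).
eta = 1.45.
mu = exp(1.45) = 4.2631

4.2631


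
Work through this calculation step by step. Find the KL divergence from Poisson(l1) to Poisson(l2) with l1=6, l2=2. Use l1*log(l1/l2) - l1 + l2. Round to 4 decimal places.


KL divergence for Poisson:
KL = l1*log(l1/l2) - l1 + l2.
l1 = 6, l2 = 2.
log(6/2) = 1.098612.
l1*log(l1/l2) = 6 * 1.098612 = 6.591674.
KL = 6.591674 - 6 + 2 = 2.5917

2.5917


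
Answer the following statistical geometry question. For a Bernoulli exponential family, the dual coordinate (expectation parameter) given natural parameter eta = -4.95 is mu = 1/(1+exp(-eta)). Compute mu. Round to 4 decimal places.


Dual coordinate (expectation parameter) for Bernoulli:
mu = 1/(1+exp(-eta)).
eta = -4.95.
exp(-eta) = exp(4.95) = 141.174964.
mu = 1/(1+141.174964) = 0.0070

0.0070


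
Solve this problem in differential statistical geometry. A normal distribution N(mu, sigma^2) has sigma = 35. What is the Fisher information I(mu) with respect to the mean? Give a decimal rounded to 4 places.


The Fisher information for the mean of a normal distribution is I(mu) = 1/sigma^2.
sigma = 35, so sigma^2 = 1225.
I(mu) = 1/1225 = 0.0008

0.0008


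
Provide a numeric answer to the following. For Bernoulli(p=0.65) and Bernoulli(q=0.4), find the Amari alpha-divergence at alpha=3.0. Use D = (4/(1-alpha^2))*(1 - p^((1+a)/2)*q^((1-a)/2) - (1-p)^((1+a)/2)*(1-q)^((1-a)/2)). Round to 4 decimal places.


Amari alpha-divergence:
D = (4/(1-alpha^2))*(1 - p^((1+a)/2)*q^((1-a)/2) - (1-p)^((1+a)/2)*(1-q)^((1-a)/2)).
alpha = 3.0, p = 0.65, q = 0.4.
e1 = (1+alpha)/2 = 2.0, e2 = (1-alpha)/2 = -1.0.
t1 = p^e1 * q^e2 = 0.65^2.0 * 0.4^-1.0 = 1.05625.
t2 = (1-p)^e1 * (1-q)^e2 = 0.35^2.0 * 0.6^-1.0 = 0.204167.
4/(1-alpha^2) = -0.5.
D = -0.5*(1 - 1.05625 - 0.204167) = 0.1302

0.1302


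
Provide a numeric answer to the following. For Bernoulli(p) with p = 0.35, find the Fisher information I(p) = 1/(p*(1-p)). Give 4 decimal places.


For Bernoulli(p), Fisher information is I(p) = 1/(p*(1-p)).
p = 0.35, 1-p = 0.65.
p*(1-p) = 0.2275.
I(p) = 1/0.2275 = 4.3956

4.3956


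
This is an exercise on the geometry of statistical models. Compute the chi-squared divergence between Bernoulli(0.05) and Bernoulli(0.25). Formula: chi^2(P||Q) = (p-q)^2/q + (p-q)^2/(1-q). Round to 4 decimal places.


Chi-squared divergence between Bernoulli distributions:
chi^2 = (p-q)^2/q + (p-q)^2/(1-q).
p = 0.05, q = 0.25, p-q = -0.2.
(p-q)^2 = 0.04.
term1 = 0.04/0.25 = 0.16.
term2 = 0.04/0.75 = 0.053333.
chi^2 = 0.16 + 0.053333 = 0.2133

0.2133


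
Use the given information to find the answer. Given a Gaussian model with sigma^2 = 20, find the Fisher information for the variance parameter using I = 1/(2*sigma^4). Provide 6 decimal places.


Fisher information for variance: I(sigma^2) = 1/(2*sigma^4).
sigma^2 = 20, so sigma^4 = 400.
I = 1/(2*400) = 1/800 = 0.001250

0.001250


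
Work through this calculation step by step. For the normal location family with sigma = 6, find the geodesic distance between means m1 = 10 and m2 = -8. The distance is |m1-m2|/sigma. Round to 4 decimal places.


On the fixed-variance normal subfamily, geodesic distance = |m1-m2|/sigma.
|10 - -8| = 18.
sigma = 6.
d = 18/6 = 3.0000

3.0000


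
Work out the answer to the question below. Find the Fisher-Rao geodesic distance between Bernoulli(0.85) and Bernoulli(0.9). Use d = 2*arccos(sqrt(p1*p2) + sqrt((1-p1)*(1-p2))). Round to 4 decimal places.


Geodesic distance on Bernoulli manifold:
d(p1,p2) = 2*arccos(sqrt(p1*p2) + sqrt((1-p1)*(1-p2))).
sqrt(p1*p2) = sqrt(0.85*0.9) = 0.874643.
sqrt((1-p1)*(1-p2)) = sqrt(0.15*0.1) = 0.122474.
arg = 0.874643 + 0.122474 = 0.997117.
d = 2*arccos(0.997117) = 0.1519

0.1519


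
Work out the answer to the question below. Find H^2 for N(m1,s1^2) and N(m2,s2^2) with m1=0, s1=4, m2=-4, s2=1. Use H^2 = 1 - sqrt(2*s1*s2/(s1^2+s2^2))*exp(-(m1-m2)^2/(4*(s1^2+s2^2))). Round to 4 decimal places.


Squared Hellinger distance for Gaussians:
H^2 = 1 - sqrt(2*s1*s2/(s1^2+s2^2)) * exp(-(m1-m2)^2/(4*(s1^2+s2^2))).
s1^2 = 16, s2^2 = 1, s1^2+s2^2 = 17.
sqrt(2*4*1/(17)) = 0.685994.
(m1-m2)^2 = (4)^2 = 16.
exp(-16/(4*17)) = exp(-0.235294) = 0.790338.
H^2 = 1 - 0.685994*0.790338 = 0.4578

0.4578


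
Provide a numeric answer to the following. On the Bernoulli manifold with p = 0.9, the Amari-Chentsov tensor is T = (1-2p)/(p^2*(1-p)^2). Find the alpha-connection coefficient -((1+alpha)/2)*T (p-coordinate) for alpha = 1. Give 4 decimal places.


Skewness (Amari-Chentsov) tensor: T = (1-2p)/(p^2*(1-p)^2).
p = 0.9, 1-2p = -0.8, p^2 = 0.81, (1-p)^2 = 0.01.
T = -0.8/(0.81 * 0.01) = -98.765432.
In the p-coordinate, Gamma^(alpha) = Gamma^(0) - (alpha/2)*T with Gamma^(0) = (1/2)*g'(p) = -T/2,
so Gamma^(alpha) = -((1+alpha)/2)*T.
alpha = 1, -(1+alpha)/2 = -1.0.
Gamma = -1.0 * -98.765432 = 98.7654

98.7654


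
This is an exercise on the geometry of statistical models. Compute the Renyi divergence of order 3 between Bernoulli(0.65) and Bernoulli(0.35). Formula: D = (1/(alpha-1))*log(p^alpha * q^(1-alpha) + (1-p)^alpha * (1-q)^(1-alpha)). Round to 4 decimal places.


Renyi divergence of order alpha between Bernoulli distributions:
D = (1/(alpha-1))*log(p^alpha * q^(1-alpha) + (1-p)^alpha * (1-q)^(1-alpha)).
alpha = 3, p = 0.65, q = 0.35.
p^alpha * q^(1-alpha) = 0.65^3 * 0.35^-2 = 2.241837.
(1-p)^alpha * (1-q)^(1-alpha) = 0.35^3 * 0.65^-2 = 0.101479.
sum = 2.241837 + 0.101479 = 2.343316.
D = (1/2)*log(2.343316) = 0.4258

0.4258


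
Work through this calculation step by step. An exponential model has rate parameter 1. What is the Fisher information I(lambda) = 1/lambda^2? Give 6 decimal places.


Fisher information for exponential: I(lambda) = 1/lambda^2.
lambda = 1, lambda^2 = 1.
I = 1/1 = 1.000000

1.000000


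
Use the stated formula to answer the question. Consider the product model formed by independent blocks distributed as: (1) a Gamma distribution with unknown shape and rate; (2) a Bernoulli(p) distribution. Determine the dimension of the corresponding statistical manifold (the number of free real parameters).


The dimension of a statistical manifold equals the number of free
(independent) real parameters of the model. For a product of independent
blocks the parameter counts add.
- Gamma (shape, rate): 2.
- Bernoulli (p): 1.
Total = 2 + 1 = 3.
Dimension = 3

3


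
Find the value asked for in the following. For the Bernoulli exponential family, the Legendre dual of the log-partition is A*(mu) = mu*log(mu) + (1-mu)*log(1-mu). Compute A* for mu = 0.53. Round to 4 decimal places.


Legendre transform for Bernoulli:
A*(mu) = mu*log(mu) + (1-mu)*log(1-mu).
mu = 0.53, 1-mu = 0.47.
mu*log(mu) = 0.53*log(0.53) = -0.336485.
(1-mu)*log(1-mu) = 0.47*log(0.47) = -0.354861.
A* = -0.336485 + -0.354861 = -0.6913

-0.6913


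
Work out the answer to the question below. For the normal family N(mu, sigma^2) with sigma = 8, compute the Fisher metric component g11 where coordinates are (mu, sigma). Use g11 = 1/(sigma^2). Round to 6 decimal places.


For the 2-parameter normal family, the Fisher metric has:
  g11 = 1/sigma^2, g22 = 2/sigma^2.
sigma = 8, sigma^2 = 64.
g11 = 0.015625

0.015625


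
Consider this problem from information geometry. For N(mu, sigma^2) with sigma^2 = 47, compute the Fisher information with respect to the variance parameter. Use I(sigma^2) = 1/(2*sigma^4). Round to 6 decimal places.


Fisher information for variance: I(sigma^2) = 1/(2*sigma^4).
sigma^2 = 47, so sigma^4 = 2209.
I = 1/(2*2209) = 1/4418 = 0.000226

0.000226


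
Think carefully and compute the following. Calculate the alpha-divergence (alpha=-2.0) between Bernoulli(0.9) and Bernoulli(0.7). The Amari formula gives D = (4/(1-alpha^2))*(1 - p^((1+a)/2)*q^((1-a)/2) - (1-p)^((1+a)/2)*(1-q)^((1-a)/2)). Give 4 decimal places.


Amari alpha-divergence:
D = (4/(1-alpha^2))*(1 - p^((1+a)/2)*q^((1-a)/2) - (1-p)^((1+a)/2)*(1-q)^((1-a)/2)).
alpha = -2.0, p = 0.9, q = 0.7.
e1 = (1+alpha)/2 = -0.5, e2 = (1-alpha)/2 = 1.5.
t1 = p^e1 * q^e2 = 0.9^-0.5 * 0.7^1.5 = 0.617342.
t2 = (1-p)^e1 * (1-q)^e2 = 0.1^-0.5 * 0.3^1.5 = 0.519615.
4/(1-alpha^2) = -1.333333.
D = -1.333333*(1 - 0.617342 - 0.519615) = 0.1826

0.1826


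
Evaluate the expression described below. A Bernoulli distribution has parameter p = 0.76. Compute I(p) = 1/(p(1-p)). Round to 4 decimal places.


For Bernoulli(p), Fisher information is I(p) = 1/(p*(1-p)).
p = 0.76, 1-p = 0.24.
p*(1-p) = 0.1824.
I(p) = 1/0.1824 = 5.4825

5.4825


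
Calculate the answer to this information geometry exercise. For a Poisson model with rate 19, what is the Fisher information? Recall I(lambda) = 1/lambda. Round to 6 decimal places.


Fisher information for Poisson: I(lambda) = 1/lambda.
lambda = 19.
I(lambda) = 1/19 = 0.052632

0.052632


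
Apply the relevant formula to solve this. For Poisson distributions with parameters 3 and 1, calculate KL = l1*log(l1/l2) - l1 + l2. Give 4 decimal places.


KL divergence for Poisson:
KL = l1*log(l1/l2) - l1 + l2.
l1 = 3, l2 = 1.
log(3/1) = 1.098612.
l1*log(l1/l2) = 3 * 1.098612 = 3.295837.
KL = 3.295837 - 3 + 1 = 1.2958

1.2958


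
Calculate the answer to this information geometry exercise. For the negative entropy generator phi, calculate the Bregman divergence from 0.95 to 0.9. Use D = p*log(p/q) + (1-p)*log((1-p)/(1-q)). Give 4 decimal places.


Bregman divergence with negative entropy generator:
D = p*log(p/q) + (1-p)*log((1-p)/(1-q)).
p = 0.95, q = 0.9.
p*log(p/q) = 0.95*log(0.95/0.9) = 0.051364.
(1-p)*log((1-p)/(1-q)) = 0.05*log(0.05/0.1) = -0.034657.
D = 0.051364 + -0.034657 = 0.0167

0.0167


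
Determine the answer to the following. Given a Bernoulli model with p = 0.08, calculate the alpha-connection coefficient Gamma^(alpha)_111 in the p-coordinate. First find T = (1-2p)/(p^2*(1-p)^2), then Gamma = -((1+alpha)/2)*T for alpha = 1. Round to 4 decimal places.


Skewness (Amari-Chentsov) tensor: T = (1-2p)/(p^2*(1-p)^2).
p = 0.08, 1-2p = 0.84, p^2 = 0.0064, (1-p)^2 = 0.8464.
T = 0.84/(0.0064 * 0.8464) = 155.068526.
In the p-coordinate, Gamma^(alpha) = Gamma^(0) - (alpha/2)*T with Gamma^(0) = (1/2)*g'(p) = -T/2,
so Gamma^(alpha) = -((1+alpha)/2)*T.
alpha = 1, -(1+alpha)/2 = -1.0.
Gamma = -1.0 * 155.068526 = -155.0685

-155.0685


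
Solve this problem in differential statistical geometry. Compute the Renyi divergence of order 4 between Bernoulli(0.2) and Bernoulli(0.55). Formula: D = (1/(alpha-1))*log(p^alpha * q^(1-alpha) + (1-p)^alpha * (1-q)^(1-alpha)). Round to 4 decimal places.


Renyi divergence of order alpha between Bernoulli distributions:
D = (1/(alpha-1))*log(p^alpha * q^(1-alpha) + (1-p)^alpha * (1-q)^(1-alpha)).
alpha = 4, p = 0.2, q = 0.55.
p^alpha * q^(1-alpha) = 0.2^4 * 0.55^-3 = 0.009617.
(1-p)^alpha * (1-q)^(1-alpha) = 0.8^4 * 0.45^-3 = 4.494925.
sum = 0.009617 + 4.494925 = 4.504541.
D = (1/3)*log(4.504541) = 0.5017

0.5017


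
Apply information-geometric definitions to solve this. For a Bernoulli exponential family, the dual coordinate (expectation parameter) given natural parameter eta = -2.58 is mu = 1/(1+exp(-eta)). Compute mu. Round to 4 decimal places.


Dual coordinate (expectation parameter) for Bernoulli:
mu = 1/(1+exp(-eta)).
eta = -2.58.
exp(-eta) = exp(2.58) = 13.197138.
mu = 1/(1+13.197138) = 0.0704

0.0704


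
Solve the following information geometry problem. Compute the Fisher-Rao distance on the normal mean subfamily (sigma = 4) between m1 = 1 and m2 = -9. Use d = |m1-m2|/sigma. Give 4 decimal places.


On the fixed-variance normal subfamily, geodesic distance = |m1-m2|/sigma.
|1 - -9| = 10.
sigma = 4.
d = 10/4 = 2.5000

2.5000


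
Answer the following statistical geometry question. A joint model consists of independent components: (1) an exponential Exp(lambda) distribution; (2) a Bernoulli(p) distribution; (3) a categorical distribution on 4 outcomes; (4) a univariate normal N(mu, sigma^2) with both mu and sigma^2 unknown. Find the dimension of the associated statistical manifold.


The dimension of a statistical manifold equals the number of free
(independent) real parameters of the model. For a product of independent
blocks the parameter counts add.
- exponential (lambda): 1.
- Bernoulli (p): 1.
- categorical on 4 outcomes (probabilities sum to 1): 4-1 = 3.
- normal (mu, sigma^2): 2.
Total = 1 + 1 + 3 + 2 = 7.
Dimension = 7

7


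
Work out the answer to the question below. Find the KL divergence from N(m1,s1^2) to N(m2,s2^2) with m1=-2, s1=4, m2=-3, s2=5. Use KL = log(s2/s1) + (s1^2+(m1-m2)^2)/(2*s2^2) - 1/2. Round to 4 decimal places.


KL divergence between normal distributions:
KL = log(s2/s1) + (s1^2 + (m1-m2)^2)/(2*s2^2) - 1/2.
log(5/4) = 0.223144.
(4^2 + (-2--3)^2)/(2*5^2) = (16 + 1)/50 = 0.34.
KL = 0.223144 + 0.34 - 0.5 = 0.0631

0.0631


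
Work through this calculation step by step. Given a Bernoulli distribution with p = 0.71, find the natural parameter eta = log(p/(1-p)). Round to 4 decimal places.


Natural parameter for Bernoulli: eta = log(p/(1-p)).
p = 0.71, 1-p = 0.29.
p/(1-p) = 2.448276.
eta = log(2.448276) = 0.8954

0.8954


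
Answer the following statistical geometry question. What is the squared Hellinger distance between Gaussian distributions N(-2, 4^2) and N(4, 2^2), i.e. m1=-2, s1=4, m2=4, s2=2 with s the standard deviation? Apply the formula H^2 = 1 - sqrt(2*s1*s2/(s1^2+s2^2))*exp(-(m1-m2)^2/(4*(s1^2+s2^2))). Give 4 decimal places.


Squared Hellinger distance for Gaussians:
H^2 = 1 - sqrt(2*s1*s2/(s1^2+s2^2)) * exp(-(m1-m2)^2/(4*(s1^2+s2^2))).
s1^2 = 16, s2^2 = 4, s1^2+s2^2 = 20.
sqrt(2*4*2/(20)) = 0.894427.
(m1-m2)^2 = (-6)^2 = 36.
exp(-36/(4*20)) = exp(-0.45) = 0.637628.
H^2 = 1 - 0.894427*0.637628 = 0.4297

0.4297


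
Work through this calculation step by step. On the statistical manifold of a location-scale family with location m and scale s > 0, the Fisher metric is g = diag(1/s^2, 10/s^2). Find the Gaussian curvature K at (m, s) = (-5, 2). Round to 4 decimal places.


The metric has the form g = (A dm^2 + B ds^2)/s^2 with A = 1, B = 10.
Substitute u = sqrt(A/B)*m: g = B*(du^2 + ds^2)/s^2, i.e. B times the
Poincare upper half-plane metric, which has constant Gaussian curvature -1.
Scaling a 2D metric by a constant c divides the Gaussian curvature by c,
so K = -1/B = -1/(10) = -0.1000 everywhere (the point (m, s) = (-5, 2) is irrelevant:
the curvature is constant).
The requested Gaussian curvature is K = -0.1000.

-0.1000


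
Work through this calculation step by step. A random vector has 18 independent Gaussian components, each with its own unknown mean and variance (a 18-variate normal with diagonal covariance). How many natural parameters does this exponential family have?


Exponential family dimension calculation:
Each univariate normal has two natural parameters (mu/sigma^2 and -1/(2 sigma^2)).
With 18 independent components, dim = 2 * 18 = 36.

36


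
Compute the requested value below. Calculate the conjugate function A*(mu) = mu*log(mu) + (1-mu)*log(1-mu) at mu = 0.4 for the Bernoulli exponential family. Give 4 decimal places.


Legendre transform for Bernoulli:
A*(mu) = mu*log(mu) + (1-mu)*log(1-mu).
mu = 0.4, 1-mu = 0.6.
mu*log(mu) = 0.4*log(0.4) = -0.366516.
(1-mu)*log(1-mu) = 0.6*log(0.6) = -0.306495.
A* = -0.366516 + -0.306495 = -0.6730

-0.6730


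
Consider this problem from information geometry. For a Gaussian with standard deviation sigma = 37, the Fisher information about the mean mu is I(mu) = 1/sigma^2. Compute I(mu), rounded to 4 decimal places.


The Fisher information for the mean of a normal distribution is I(mu) = 1/sigma^2.
sigma = 37, so sigma^2 = 1369.
I(mu) = 1/1369 = 0.0007

0.0007


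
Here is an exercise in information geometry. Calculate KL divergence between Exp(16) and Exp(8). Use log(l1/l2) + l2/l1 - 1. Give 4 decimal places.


KL divergence for exponential family:
KL = log(l1/l2) + l2/l1 - 1.
log(16/8) = 0.693147.
8/16 = 0.5.
KL = 0.693147 + 0.5 - 1 = 0.1931

0.1931


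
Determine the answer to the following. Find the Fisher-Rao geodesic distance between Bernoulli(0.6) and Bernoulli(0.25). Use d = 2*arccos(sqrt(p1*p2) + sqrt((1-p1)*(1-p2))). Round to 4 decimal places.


Geodesic distance on Bernoulli manifold:
d(p1,p2) = 2*arccos(sqrt(p1*p2) + sqrt((1-p1)*(1-p2))).
sqrt(p1*p2) = sqrt(0.6*0.25) = 0.387298.
sqrt((1-p1)*(1-p2)) = sqrt(0.4*0.75) = 0.547723.
arg = 0.387298 + 0.547723 = 0.935021.
d = 2*arccos(0.935021) = 0.7250

0.7250


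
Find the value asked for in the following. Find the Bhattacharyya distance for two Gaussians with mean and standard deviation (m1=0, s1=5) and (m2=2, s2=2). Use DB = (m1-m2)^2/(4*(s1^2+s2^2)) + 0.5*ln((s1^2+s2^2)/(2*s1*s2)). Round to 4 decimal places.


Bhattacharyya distance between two Gaussians:
DB = (m1-m2)^2/(4*(s1^2+s2^2)) + (1/2)*ln((s1^2+s2^2)/(2*s1*s2)).
(m1-m2)^2 = (-2)^2 = 4.
s1^2+s2^2 = 25 + 4 = 29.
term1 = 4/116 = 0.034483.
term2 = 0.5*ln(29/20.0) = 0.185782.
DB = 0.034483 + 0.185782 = 0.2203

0.2203


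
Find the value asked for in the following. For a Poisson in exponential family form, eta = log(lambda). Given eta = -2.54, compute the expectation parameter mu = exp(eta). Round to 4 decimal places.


Expectation parameter for Poisson exponential family:
mu = exp(eta).
eta = -2.54.
mu = exp(-2.54) = 0.0789

0.0789


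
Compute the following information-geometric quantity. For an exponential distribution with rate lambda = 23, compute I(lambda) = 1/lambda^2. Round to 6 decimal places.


Fisher information for exponential: I(lambda) = 1/lambda^2.
lambda = 23, lambda^2 = 529.
I = 1/529 = 0.001890

0.001890


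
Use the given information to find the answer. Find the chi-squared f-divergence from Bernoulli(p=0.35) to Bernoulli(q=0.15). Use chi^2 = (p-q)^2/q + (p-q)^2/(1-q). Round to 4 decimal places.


Chi-squared divergence between Bernoulli distributions:
chi^2 = (p-q)^2/q + (p-q)^2/(1-q).
p = 0.35, q = 0.15, p-q = 0.2.
(p-q)^2 = 0.04.
term1 = 0.04/0.15 = 0.266667.
term2 = 0.04/0.85 = 0.047059.
chi^2 = 0.266667 + 0.047059 = 0.3137

0.3137


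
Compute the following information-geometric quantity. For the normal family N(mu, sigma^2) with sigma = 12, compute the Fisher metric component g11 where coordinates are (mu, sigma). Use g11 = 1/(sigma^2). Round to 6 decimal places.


For the 2-parameter normal family, the Fisher metric has:
  g11 = 1/sigma^2, g22 = 2/sigma^2.
sigma = 12, sigma^2 = 144.
g11 = 0.006944

0.006944


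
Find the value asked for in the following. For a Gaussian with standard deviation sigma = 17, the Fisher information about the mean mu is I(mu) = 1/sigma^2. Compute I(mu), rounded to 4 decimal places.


The Fisher information for the mean of a normal distribution is I(mu) = 1/sigma^2.
sigma = 17, so sigma^2 = 289.
I(mu) = 1/289 = 0.0035

0.0035


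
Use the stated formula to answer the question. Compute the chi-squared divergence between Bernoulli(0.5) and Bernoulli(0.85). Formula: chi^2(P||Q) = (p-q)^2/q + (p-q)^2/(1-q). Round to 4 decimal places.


Chi-squared divergence between Bernoulli distributions:
chi^2 = (p-q)^2/q + (p-q)^2/(1-q).
p = 0.5, q = 0.85, p-q = -0.35.
(p-q)^2 = 0.1225.
term1 = 0.1225/0.85 = 0.144118.
term2 = 0.1225/0.15 = 0.816667.
chi^2 = 0.144118 + 0.816667 = 0.9608

0.9608


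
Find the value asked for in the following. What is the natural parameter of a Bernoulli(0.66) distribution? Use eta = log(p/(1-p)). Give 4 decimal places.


Natural parameter for Bernoulli: eta = log(p/(1-p)).
p = 0.66, 1-p = 0.34.
p/(1-p) = 1.941176.
eta = log(1.941176) = 0.6633

0.6633


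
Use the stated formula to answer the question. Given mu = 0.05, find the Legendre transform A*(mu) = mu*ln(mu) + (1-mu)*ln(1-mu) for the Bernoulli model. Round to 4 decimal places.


Legendre transform for Bernoulli:
A*(mu) = mu*log(mu) + (1-mu)*log(1-mu).
mu = 0.05, 1-mu = 0.95.
mu*log(mu) = 0.05*log(0.05) = -0.149787.
(1-mu)*log(1-mu) = 0.95*log(0.95) = -0.048729.
A* = -0.149787 + -0.048729 = -0.1985

-0.1985


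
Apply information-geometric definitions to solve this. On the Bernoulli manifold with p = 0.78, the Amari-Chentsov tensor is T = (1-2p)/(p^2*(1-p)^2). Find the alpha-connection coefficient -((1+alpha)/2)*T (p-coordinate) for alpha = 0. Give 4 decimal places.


Skewness (Amari-Chentsov) tensor: T = (1-2p)/(p^2*(1-p)^2).
p = 0.78, 1-2p = -0.56, p^2 = 0.6084, (1-p)^2 = 0.0484.
T = -0.56/(0.6084 * 0.0484) = -19.017502.
In the p-coordinate, Gamma^(alpha) = Gamma^(0) - (alpha/2)*T with Gamma^(0) = (1/2)*g'(p) = -T/2,
so Gamma^(alpha) = -((1+alpha)/2)*T.
alpha = 0, -(1+alpha)/2 = -0.5.
Gamma = -0.5 * -19.017502 = 9.5088

9.5088


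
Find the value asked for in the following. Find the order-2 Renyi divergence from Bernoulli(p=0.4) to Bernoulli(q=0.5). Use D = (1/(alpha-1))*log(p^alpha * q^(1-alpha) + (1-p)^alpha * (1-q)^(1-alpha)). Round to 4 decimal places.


Renyi divergence of order alpha between Bernoulli distributions:
D = (1/(alpha-1))*log(p^alpha * q^(1-alpha) + (1-p)^alpha * (1-q)^(1-alpha)).
alpha = 2, p = 0.4, q = 0.5.
p^alpha * q^(1-alpha) = 0.4^2 * 0.5^-1 = 0.32.
(1-p)^alpha * (1-q)^(1-alpha) = 0.6^2 * 0.5^-1 = 0.72.
sum = 0.32 + 0.72 = 1.04.
D = (1/1)*log(1.04) = 0.0392

0.0392


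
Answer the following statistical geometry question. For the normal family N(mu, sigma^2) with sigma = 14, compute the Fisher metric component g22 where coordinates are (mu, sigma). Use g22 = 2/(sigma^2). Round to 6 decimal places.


For the 2-parameter normal family, the Fisher metric has:
  g11 = 1/sigma^2, g22 = 2/sigma^2.
sigma = 14, sigma^2 = 196.
g22 = 0.010204

0.010204


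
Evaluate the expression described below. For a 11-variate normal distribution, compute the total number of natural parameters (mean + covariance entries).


Exponential family dimension calculation:
For 11-dim MVN: mean has 11 params, covariance has 11*12/2 = 66 unique entries.
Total dim = 11 + 66 = 77.

77


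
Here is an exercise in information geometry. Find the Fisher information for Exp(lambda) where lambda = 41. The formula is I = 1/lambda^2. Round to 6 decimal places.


Fisher information for exponential: I(lambda) = 1/lambda^2.
lambda = 41, lambda^2 = 1681.
I = 1/1681 = 0.000595

0.000595


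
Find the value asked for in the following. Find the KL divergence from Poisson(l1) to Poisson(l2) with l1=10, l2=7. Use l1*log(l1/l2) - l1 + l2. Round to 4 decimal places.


KL divergence for Poisson:
KL = l1*log(l1/l2) - l1 + l2.
l1 = 10, l2 = 7.
log(10/7) = 0.356675.
l1*log(l1/l2) = 10 * 0.356675 = 3.566749.
KL = 3.566749 - 10 + 7 = 0.5667

0.5667


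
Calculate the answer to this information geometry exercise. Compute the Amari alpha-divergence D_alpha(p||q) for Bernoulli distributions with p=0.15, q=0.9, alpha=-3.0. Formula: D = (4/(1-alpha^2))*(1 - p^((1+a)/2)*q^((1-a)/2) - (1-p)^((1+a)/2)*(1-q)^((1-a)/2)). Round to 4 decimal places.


Amari alpha-divergence:
D = (4/(1-alpha^2))*(1 - p^((1+a)/2)*q^((1-a)/2) - (1-p)^((1+a)/2)*(1-q)^((1-a)/2)).
alpha = -3.0, p = 0.15, q = 0.9.
e1 = (1+alpha)/2 = -1.0, e2 = (1-alpha)/2 = 2.0.
t1 = p^e1 * q^e2 = 0.15^-1.0 * 0.9^2.0 = 5.4.
t2 = (1-p)^e1 * (1-q)^e2 = 0.85^-1.0 * 0.1^2.0 = 0.011765.
4/(1-alpha^2) = -0.5.
D = -0.5*(1 - 5.4 - 0.011765) = 2.2059

2.2059


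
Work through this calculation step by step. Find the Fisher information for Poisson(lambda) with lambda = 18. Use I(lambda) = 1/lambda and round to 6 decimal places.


Fisher information for Poisson: I(lambda) = 1/lambda.
lambda = 18.
I(lambda) = 1/18 = 0.055556

0.055556


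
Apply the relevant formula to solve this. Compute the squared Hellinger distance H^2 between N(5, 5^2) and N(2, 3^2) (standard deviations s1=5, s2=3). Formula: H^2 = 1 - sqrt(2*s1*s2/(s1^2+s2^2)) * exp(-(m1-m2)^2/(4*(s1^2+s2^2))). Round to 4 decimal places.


Squared Hellinger distance for Gaussians:
H^2 = 1 - sqrt(2*s1*s2/(s1^2+s2^2)) * exp(-(m1-m2)^2/(4*(s1^2+s2^2))).
s1^2 = 25, s2^2 = 9, s1^2+s2^2 = 34.
sqrt(2*5*3/(34)) = 0.939336.
(m1-m2)^2 = (3)^2 = 9.
exp(-9/(4*34)) = exp(-0.066176) = 0.935966.
H^2 = 1 - 0.939336*0.935966 = 0.1208

0.1208


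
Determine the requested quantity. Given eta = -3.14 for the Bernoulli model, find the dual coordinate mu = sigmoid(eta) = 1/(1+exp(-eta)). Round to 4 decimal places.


Dual coordinate (expectation parameter) for Bernoulli:
mu = 1/(1+exp(-eta)).
eta = -3.14.
exp(-eta) = exp(3.14) = 23.103867.
mu = 1/(1+23.103867) = 0.0415

0.0415


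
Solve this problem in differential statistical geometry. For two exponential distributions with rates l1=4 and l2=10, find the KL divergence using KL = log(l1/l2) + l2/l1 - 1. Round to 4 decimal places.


KL divergence for exponential family:
KL = log(l1/l2) + l2/l1 - 1.
log(4/10) = -0.916291.
10/4 = 2.5.
KL = -0.916291 + 2.5 - 1 = 0.5837

0.5837


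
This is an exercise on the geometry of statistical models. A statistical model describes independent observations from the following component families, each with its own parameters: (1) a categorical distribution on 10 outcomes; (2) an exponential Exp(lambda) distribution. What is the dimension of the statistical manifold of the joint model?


The dimension of a statistical manifold equals the number of free
(independent) real parameters of the model. For a product of independent
blocks the parameter counts add.
- categorical on 10 outcomes (probabilities sum to 1): 10-1 = 9.
- exponential (lambda): 1.
Total = 9 + 1 = 10.
Dimension = 10

10


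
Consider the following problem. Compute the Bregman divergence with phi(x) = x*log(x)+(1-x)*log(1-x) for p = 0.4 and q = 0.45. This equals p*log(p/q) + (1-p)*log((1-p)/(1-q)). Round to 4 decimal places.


Bregman divergence with negative entropy generator:
D = p*log(p/q) + (1-p)*log((1-p)/(1-q)).
p = 0.4, q = 0.45.
p*log(p/q) = 0.4*log(0.4/0.45) = -0.047113.
(1-p)*log((1-p)/(1-q)) = 0.6*log(0.6/0.55) = 0.052207.
D = -0.047113 + 0.052207 = 0.0051

0.0051


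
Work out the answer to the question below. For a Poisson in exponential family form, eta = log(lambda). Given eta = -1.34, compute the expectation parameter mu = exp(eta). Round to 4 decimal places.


Expectation parameter for Poisson exponential family:
mu = exp(eta).
eta = -1.34.
mu = exp(-1.34) = 0.2618

0.2618


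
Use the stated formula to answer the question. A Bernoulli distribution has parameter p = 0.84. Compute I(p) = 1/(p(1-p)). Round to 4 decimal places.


For Bernoulli(p), Fisher information is I(p) = 1/(p*(1-p)).
p = 0.84, 1-p = 0.16.
p*(1-p) = 0.1344.
I(p) = 1/0.1344 = 7.4405

7.4405


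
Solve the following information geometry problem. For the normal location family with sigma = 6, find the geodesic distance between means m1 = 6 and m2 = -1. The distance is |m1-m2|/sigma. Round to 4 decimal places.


On the fixed-variance normal subfamily, geodesic distance = |m1-m2|/sigma.
|6 - -1| = 7.
sigma = 6.
d = 7/6 = 1.1667

1.1667


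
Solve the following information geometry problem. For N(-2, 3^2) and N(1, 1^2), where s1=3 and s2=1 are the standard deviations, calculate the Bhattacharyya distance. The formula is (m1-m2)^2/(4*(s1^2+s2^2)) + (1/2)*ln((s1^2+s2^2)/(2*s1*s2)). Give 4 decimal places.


Bhattacharyya distance between two Gaussians:
DB = (m1-m2)^2/(4*(s1^2+s2^2)) + (1/2)*ln((s1^2+s2^2)/(2*s1*s2)).
(m1-m2)^2 = (-3)^2 = 9.
s1^2+s2^2 = 9 + 1 = 10.
term1 = 9/40 = 0.225.
term2 = 0.5*ln(10/6.0) = 0.255413.
DB = 0.225 + 0.255413 = 0.4804

0.4804


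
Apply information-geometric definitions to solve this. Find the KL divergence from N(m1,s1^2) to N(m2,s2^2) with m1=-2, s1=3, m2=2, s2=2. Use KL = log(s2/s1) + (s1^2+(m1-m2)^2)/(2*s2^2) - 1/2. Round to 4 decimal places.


KL divergence between normal distributions:
KL = log(s2/s1) + (s1^2 + (m1-m2)^2)/(2*s2^2) - 1/2.
log(2/3) = -0.405465.
(3^2 + (-2-2)^2)/(2*2^2) = (9 + 16)/8 = 3.125.
KL = -0.405465 + 3.125 - 0.5 = 2.2195

2.2195


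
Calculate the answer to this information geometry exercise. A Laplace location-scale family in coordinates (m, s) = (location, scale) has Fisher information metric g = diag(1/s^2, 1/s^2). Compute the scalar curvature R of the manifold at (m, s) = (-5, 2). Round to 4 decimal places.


The metric has the form g = (A dm^2 + B ds^2)/s^2 with A = 1, B = 1.
Substitute u = sqrt(A/B)*m: g = B*(du^2 + ds^2)/s^2, i.e. B times the
Poincare upper half-plane metric, which has constant Gaussian curvature -1.
Scaling a 2D metric by a constant c divides the Gaussian curvature by c,
so K = -1/B = -1/(1) = -1.0000 everywhere (the point (m, s) = (-5, 2) is irrelevant:
the curvature is constant).
Scalar curvature in dimension 2: R = 2K = -2/(1) = -2.0000.

-2.0000


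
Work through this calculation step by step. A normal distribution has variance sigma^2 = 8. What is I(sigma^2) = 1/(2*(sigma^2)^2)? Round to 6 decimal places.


Fisher information for variance: I(sigma^2) = 1/(2*sigma^4).
sigma^2 = 8, so sigma^4 = 64.
I = 1/(2*64) = 1/128 = 0.007813

0.007813


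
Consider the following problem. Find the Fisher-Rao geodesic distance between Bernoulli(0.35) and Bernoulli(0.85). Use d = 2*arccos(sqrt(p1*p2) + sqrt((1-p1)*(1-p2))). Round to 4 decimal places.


Geodesic distance on Bernoulli manifold:
d(p1,p2) = 2*arccos(sqrt(p1*p2) + sqrt((1-p1)*(1-p2))).
sqrt(p1*p2) = sqrt(0.35*0.85) = 0.545436.
sqrt((1-p1)*(1-p2)) = sqrt(0.65*0.15) = 0.31225.
arg = 0.545436 + 0.31225 = 0.857686.
d = 2*arccos(0.857686) = 1.0801

1.0801


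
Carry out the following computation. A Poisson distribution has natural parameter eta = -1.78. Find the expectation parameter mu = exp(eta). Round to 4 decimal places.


Expectation parameter for Poisson exponential family:
mu = exp(eta).
eta = -1.78.
mu = exp(-1.78) = 0.1686

0.1686


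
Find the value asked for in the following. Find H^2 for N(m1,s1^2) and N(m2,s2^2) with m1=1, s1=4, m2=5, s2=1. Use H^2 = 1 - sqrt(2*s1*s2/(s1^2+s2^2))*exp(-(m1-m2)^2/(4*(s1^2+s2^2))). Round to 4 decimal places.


Squared Hellinger distance for Gaussians:
H^2 = 1 - sqrt(2*s1*s2/(s1^2+s2^2)) * exp(-(m1-m2)^2/(4*(s1^2+s2^2))).
s1^2 = 16, s2^2 = 1, s1^2+s2^2 = 17.
sqrt(2*4*1/(17)) = 0.685994.
(m1-m2)^2 = (-4)^2 = 16.
exp(-16/(4*17)) = exp(-0.235294) = 0.790338.
H^2 = 1 - 0.685994*0.790338 = 0.4578

0.4578


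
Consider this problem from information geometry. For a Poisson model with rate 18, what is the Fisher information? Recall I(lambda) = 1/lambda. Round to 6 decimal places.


Fisher information for Poisson: I(lambda) = 1/lambda.
lambda = 18.
I(lambda) = 1/18 = 0.055556

0.055556


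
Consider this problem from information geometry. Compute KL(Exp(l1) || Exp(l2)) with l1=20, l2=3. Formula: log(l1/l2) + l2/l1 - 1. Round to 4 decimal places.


KL divergence for exponential family:
KL = log(l1/l2) + l2/l1 - 1.
log(20/3) = 1.89712.
3/20 = 0.15.
KL = 1.89712 + 0.15 - 1 = 1.0471

1.0471


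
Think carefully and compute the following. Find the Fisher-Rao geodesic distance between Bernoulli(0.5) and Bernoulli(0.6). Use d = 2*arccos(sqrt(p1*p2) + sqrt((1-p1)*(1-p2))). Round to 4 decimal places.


Geodesic distance on Bernoulli manifold:
d(p1,p2) = 2*arccos(sqrt(p1*p2) + sqrt((1-p1)*(1-p2))).
sqrt(p1*p2) = sqrt(0.5*0.6) = 0.547723.
sqrt((1-p1)*(1-p2)) = sqrt(0.5*0.4) = 0.447214.
arg = 0.547723 + 0.447214 = 0.994936.
d = 2*arccos(0.994936) = 0.2014

0.2014


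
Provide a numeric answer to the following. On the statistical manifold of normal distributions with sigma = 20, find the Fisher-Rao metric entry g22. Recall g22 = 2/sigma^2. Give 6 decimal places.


For the 2-parameter normal family, the Fisher metric has:
  g11 = 1/sigma^2, g22 = 2/sigma^2.
sigma = 20, sigma^2 = 400.
g22 = 0.005000

0.005000


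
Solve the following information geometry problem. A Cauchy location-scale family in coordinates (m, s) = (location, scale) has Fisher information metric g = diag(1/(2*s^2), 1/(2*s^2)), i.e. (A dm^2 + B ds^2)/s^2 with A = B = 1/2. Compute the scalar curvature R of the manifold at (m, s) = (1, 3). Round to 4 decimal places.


The metric has the form g = (A dm^2 + B ds^2)/s^2 with A = 1/2, B = 1/2.
Substitute u = sqrt(A/B)*m: g = B*(du^2 + ds^2)/s^2, i.e. B times the
Poincare upper half-plane metric, which has constant Gaussian curvature -1.
Scaling a 2D metric by a constant c divides the Gaussian curvature by c,
so K = -1/B = -1/(1/2) = -2.0000 everywhere (the point (m, s) = (1, 3) is irrelevant:
the curvature is constant).
Scalar curvature in dimension 2: R = 2K = -2/(1/2) = -4.0000.

-4.0000


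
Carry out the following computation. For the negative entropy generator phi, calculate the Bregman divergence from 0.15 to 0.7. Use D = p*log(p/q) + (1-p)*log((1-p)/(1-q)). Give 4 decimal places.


Bregman divergence with negative entropy generator:
D = p*log(p/q) + (1-p)*log((1-p)/(1-q)).
p = 0.15, q = 0.7.
p*log(p/q) = 0.15*log(0.15/0.7) = -0.231067.
(1-p)*log((1-p)/(1-q)) = 0.85*log(0.85/0.3) = 0.885236.
D = -0.231067 + 0.885236 = 0.6542

0.6542


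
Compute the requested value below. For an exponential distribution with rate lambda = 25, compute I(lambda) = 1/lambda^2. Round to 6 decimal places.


Fisher information for exponential: I(lambda) = 1/lambda^2.
lambda = 25, lambda^2 = 625.
I = 1/625 = 0.001600

0.001600


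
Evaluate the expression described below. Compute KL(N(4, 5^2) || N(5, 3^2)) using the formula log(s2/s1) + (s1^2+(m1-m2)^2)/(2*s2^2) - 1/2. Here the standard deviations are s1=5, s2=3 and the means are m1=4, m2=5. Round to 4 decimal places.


KL divergence between normal distributions:
KL = log(s2/s1) + (s1^2 + (m1-m2)^2)/(2*s2^2) - 1/2.
log(3/5) = -0.510826.
(5^2 + (4-5)^2)/(2*3^2) = (25 + 1)/18 = 1.444444.
KL = -0.510826 + 1.444444 - 0.5 = 0.4336

0.4336


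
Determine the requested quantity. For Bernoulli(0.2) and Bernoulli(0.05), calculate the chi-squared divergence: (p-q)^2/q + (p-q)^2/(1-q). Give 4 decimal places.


Chi-squared divergence between Bernoulli distributions:
chi^2 = (p-q)^2/q + (p-q)^2/(1-q).
p = 0.2, q = 0.05, p-q = 0.15.
(p-q)^2 = 0.0225.
term1 = 0.0225/0.05 = 0.45.
term2 = 0.0225/0.95 = 0.023684.
chi^2 = 0.45 + 0.023684 = 0.4737

0.4737
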